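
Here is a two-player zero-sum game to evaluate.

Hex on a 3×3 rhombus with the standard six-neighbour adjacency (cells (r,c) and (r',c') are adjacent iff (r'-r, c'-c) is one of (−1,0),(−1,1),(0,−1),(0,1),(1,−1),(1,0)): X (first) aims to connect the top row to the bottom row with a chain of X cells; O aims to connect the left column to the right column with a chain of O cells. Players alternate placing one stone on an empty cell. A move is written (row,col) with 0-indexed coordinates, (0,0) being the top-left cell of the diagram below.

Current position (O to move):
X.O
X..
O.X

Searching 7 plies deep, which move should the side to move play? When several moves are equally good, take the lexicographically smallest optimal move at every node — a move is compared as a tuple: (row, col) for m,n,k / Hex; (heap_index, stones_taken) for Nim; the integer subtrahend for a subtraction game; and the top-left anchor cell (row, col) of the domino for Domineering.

p1 O@[X.O/X../O.X]: (0,1)[XOO/X../O.X]-1 (1,1)[X.O/XO./O.X]+1* (1,2)[X.O/X.O/O.X]+1 (2,1)[X.O/X../OOX]+1
p2 X@[X.O/XO./O.X] terminal -1; root [X.O/X../O.X] d7

O's best at [X.O/X../O.X]: (1,1)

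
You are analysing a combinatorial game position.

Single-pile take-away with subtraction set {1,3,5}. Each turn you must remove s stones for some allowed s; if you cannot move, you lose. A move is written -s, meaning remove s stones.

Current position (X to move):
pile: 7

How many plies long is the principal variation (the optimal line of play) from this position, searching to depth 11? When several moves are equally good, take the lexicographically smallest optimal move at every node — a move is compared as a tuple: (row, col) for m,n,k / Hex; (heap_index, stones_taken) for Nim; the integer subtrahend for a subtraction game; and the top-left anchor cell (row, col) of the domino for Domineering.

PV length from [7]: 7 plies

p1 X@[7]: -1[6]+1* -3[4]+1 -5[2]+1
p2 O@[6]: -1[5]-1* -3[3]-1 -5[1]-1
p3 X@[5]: -1[4]+1* -3[2]+1 -5[0]+1
p4 O@[4]: -1[3]-1* -3[1]-1
p5 X@[3]: -1[2]+1* -3[0]+1
p6 O@[2]: -1[1]-1*
p7 X@[1]: -1[0]+1*
p8 O@[0] terminal -1; root [7] d11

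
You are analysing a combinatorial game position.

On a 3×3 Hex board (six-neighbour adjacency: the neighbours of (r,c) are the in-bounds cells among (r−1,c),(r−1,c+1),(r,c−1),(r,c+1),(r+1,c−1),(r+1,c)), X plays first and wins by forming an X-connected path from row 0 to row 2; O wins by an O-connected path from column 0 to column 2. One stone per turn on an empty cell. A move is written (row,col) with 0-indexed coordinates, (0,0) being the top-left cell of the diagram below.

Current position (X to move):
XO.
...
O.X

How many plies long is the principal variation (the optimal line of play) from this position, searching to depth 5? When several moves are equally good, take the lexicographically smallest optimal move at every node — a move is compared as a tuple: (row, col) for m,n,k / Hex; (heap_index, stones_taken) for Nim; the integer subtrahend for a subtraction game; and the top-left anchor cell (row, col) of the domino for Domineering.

p1 X@[XO./.../O.X]: (0,2)[XOX/.../O.X]-1 (1,0)[XO./X../O.X]-1 (1,1)[XO./.X./O.X]+1* (1,2)[XO./..X/O.X]-1 (2,1)[XO./.../OXX]-1
p2 O@[XO./.X./O.X]: (0,2)[XOO/.X./O.X]-1* (1,0)[XO./OX./O.X]-1 (1,2)[XO./.XO/O.X]-1 (2,1)[XO./.X./OOX]-1
p3 X@[XOO/.X./O.X]: (1,0)[XOO/XX./O.X]+1* (1,2)[XOO/.XX/O.X]-1 (2,1)[XOO/.X./OXX]-1
p4 O@[XOO/XX./O.X]: (1,2)[XOO/XXO/O.X]-1* (2,1)[XOO/XX./OOX]-1
p5 X@[XOO/XXO/O.X]: (2,1)[XOO/XXO/OXX]+1*
p6 O@[XOO/XXO/OXX] terminal -1; root [XO./.../O.X] d5

PV length from [XO./.../O.X]: 5 plies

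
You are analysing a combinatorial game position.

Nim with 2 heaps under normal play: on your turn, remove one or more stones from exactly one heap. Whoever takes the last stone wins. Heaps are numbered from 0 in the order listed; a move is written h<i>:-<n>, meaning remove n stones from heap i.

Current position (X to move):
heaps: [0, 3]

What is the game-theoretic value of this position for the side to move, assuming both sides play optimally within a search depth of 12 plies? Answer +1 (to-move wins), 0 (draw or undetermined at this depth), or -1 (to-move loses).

value((0,3), X) = +1

p1 X@[(0,3)]: h1:-1[(0,2)]-1 h1:-2[(0,1)]-1 h1:-3[(0,0)]+1*
p2 O@[(0,0)] terminal -1; root [(0,3)] d12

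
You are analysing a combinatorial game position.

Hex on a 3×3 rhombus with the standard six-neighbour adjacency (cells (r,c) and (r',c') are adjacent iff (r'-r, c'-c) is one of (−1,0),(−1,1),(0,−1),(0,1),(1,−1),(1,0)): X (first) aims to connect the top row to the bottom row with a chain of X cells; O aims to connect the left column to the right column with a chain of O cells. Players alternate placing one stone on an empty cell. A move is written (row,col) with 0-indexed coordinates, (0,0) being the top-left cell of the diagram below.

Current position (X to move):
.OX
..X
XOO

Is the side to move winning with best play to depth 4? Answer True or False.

X winning at [.OX/..X/XOO]: True

p1 X@[.OX/..X/XOO]: (0,0)[XOX/..X/XOO]+1* (1,0)[.OX/X.X/XOO]+1 (1,1)[.OX/.XX/XOO]+1
p2 O@[XOX/..X/XOO]: (1,0)[XOX/O.X/XOO]-1* (1,1)[XOX/.OX/XOO]-1
p3 X@[XOX/O.X/XOO]: (1,1)[XOX/OXX/XOO]+1*
p4 O@[XOX/OXX/XOO] terminal -1; root [.OX/..X/XOO] d4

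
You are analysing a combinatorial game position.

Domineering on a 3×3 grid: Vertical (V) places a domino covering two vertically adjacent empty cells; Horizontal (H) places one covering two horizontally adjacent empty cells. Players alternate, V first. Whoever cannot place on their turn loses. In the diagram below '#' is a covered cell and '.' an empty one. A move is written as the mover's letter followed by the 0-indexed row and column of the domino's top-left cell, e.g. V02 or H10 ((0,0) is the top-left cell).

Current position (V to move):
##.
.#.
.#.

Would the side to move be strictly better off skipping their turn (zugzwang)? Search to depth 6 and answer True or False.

p1 V@[##./.#./.#.]: V02[###/.##/.#.]+1* V10[##./##./##.]+1 V12[##./.##/.##]+1
p2 H@[###/.##/.#.] terminal -1; root [##./.#./.#.] d6
suppose V passes — search the same position with H to move:
pass> p1 H@[##./.#./.#.] terminal -1; root [##./.#./.#.] d6
for V: play +1, pass +1

zugzwang(##./.#./.#., V) = False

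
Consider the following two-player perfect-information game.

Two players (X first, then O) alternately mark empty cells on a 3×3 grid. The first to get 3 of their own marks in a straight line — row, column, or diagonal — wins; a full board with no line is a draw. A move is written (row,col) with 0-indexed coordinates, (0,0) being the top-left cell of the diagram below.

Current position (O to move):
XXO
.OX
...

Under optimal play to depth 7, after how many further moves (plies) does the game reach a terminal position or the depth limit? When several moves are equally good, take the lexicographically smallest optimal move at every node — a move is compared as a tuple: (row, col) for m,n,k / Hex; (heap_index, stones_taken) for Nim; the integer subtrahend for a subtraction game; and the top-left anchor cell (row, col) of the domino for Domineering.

PV length from [XXO/.OX/...]: 1 ply

[XXO/.OX/...] O move#1: (1,0):+0/XXO/OOX/..., (2,0):+1/XXO/.OX/O..*, (2,1):+0/XXO/.OX/.O., (2,2):+0/XXO/.OX/..O
[XXO/.OX/O..] end (terminal -1, X#2); searched XXO/.OX/... to 7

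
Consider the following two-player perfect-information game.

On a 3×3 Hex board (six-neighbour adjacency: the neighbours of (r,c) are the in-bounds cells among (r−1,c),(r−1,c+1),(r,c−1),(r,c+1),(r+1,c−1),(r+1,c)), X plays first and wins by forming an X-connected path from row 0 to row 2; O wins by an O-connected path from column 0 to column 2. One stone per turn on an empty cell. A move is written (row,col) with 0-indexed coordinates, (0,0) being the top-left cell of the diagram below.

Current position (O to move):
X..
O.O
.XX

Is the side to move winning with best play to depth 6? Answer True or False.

O winning at [X../O.O/.XX]: True

ply 1, O at X../O.O/.XX | (0,1)=+1→XO./O.O/.XX*; (0,2)=+1→X.O/O.O/.XX; (1,1)=+1→X../OOO/.XX; (2,0)=-1→X../O.O/OXX
ply 2, X at XO./O.O/.XX | (0,2)=-1→XOX/O.O/.XX*; (1,1)=-1→XO./OXO/.XX; (2,0)=-1→XO./O.O/XXX
ply 3, O at XOX/O.O/.XX | (1,1)=+1→XOX/OOO/.XX*; (2,0)=-1→XOX/O.O/OXX
ply 4: XOX/OOO/.XX is terminal -1 (X); from X../O.O/.XX depth 6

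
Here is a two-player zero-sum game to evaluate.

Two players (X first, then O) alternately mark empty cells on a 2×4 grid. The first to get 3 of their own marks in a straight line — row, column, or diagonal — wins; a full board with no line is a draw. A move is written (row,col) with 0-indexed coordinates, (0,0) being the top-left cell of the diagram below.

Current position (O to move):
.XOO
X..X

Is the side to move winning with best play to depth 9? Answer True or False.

ply 1, O at .XOO/X..X | (0,0)=+0→OXOO/X..X*; (1,1)=+0→.XOO/XO.X; (1,2)=+0→.XOO/X.OX
ply 2, X at OXOO/X..X | (1,1)=+0→OXOO/XX.X*; (1,2)=+0→OXOO/X.XX
ply 3, O at OXOO/XX.X | (1,2)=+0→OXOO/XXOX*
ply 4: OXOO/XXOX is terminal +0 (X); from .XOO/X..X depth 9

O winning at [.XOO/X..X]: False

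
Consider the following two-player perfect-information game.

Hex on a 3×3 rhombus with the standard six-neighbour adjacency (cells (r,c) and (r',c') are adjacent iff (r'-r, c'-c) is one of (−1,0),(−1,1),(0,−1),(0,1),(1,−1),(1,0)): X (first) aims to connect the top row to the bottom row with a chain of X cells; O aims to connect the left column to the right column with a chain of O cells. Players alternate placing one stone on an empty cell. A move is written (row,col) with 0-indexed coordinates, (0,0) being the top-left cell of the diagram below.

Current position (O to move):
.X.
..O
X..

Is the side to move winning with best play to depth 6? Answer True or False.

[.X./..O/X..] O move#1: (0,0):-1/OX./..O/X..*, (0,2):-1/.XO/..O/X.., (1,0):-1/.X./O.O/X.., (1,1):-1/.X./.OO/X.., (2,1):-1/.X./..O/XO., (2,2):-1/.X./..O/X.O
[OX./..O/X..] X move#2: (0,2):+1/OXX/..O/X..*, (1,0):+1/OX./X.O/X.., (1,1):+1/OX./.XO/X.., (2,1):+1/OX./..O/XX., (2,2):+1/OX./..O/X.X
[OXX/..O/X..] O move#3: (1,0):-1/OXX/O.O/X..*, (1,1):-1/OXX/.OO/X.., (2,1):-1/OXX/..O/XO., (2,2):-1/OXX/..O/X.O
[OXX/O.O/X..] X move#4: (1,1):+1/OXX/OXO/X..*, (2,1):-1/OXX/O.O/XX., (2,2):-1/OXX/O.O/X.X
[OXX/OXO/X..] end (terminal -1, O#5); searched .X./..O/X.. to 6

O winning at [.X./..O/X..]: False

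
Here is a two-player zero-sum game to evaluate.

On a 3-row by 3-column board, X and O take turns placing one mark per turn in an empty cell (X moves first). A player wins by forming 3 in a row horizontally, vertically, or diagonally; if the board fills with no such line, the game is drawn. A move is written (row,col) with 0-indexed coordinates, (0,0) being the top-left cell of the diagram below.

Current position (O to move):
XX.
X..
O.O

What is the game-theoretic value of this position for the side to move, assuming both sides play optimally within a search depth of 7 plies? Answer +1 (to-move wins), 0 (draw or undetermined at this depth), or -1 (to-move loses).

p1 O@[XX./X../O.O]: (0,2)[XXO/X../O.O]+1* (1,1)[XX./XO./O.O]-1 (1,2)[XX./X.O/O.O]-1 (2,1)[XX./X../OOO]+1
p2 X@[XXO/X../O.O]: (1,1)[XXO/XX./O.O]-1* (1,2)[XXO/X.X/O.O]-1 (2,1)[XXO/X../OXO]-1
p3 O@[XXO/XX./O.O]: (1,2)[XXO/XXO/O.O]+1* (2,1)[XXO/XX./OOO]+1
p4 X@[XXO/XXO/O.O] terminal -1; root [XX./X../O.O] d7

value(XX./X../O.O, O) = +1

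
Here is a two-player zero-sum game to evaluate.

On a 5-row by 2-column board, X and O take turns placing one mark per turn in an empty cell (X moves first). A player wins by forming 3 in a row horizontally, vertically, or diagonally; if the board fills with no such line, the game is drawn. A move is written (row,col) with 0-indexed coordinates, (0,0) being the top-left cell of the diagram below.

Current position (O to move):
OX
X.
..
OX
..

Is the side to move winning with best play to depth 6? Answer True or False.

O winning at [OX/X./../OX/..]: False

[OX/X./../OX/..] O move#1: (1,1):+0/OX/XO/../OX/..*, (2,0):+0/OX/X./O./OX/.., (2,1):+0/OX/X./.O/OX/.., (4,0):+0/OX/X./../OX/O., (4,1):+0/OX/X./../OX/.O
[OX/XO/../OX/..] X move#2: (2,0):+0/OX/XO/X./OX/..*, (2,1):+0/OX/XO/.X/OX/.., (4,0):+0/OX/XO/../OX/X., (4,1):+0/OX/XO/../OX/.X
[OX/XO/X./OX/..] O move#3: (2,1):+0/OX/XO/XO/OX/..*, (4,0):+0/OX/XO/X./OX/O., (4,1):+0/OX/XO/X./OX/.O
[OX/XO/XO/OX/..] X move#4: (4,0):+0/OX/XO/XO/OX/X.*, (4,1):+0/OX/XO/XO/OX/.X
[OX/XO/XO/OX/X.] O move#5: (4,1):+0/OX/XO/XO/OX/XO*
[OX/XO/XO/OX/XO] end (terminal +0, X#6); searched OX/X./../OX/.. to 6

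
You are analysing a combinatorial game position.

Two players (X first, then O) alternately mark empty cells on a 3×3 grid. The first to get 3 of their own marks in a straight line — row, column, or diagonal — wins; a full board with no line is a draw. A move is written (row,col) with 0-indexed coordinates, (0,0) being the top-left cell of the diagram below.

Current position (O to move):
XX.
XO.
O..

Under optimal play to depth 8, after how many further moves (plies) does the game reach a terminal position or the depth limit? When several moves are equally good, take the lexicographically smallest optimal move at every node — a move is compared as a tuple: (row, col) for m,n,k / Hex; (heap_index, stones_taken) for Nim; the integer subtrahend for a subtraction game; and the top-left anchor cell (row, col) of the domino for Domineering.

PV length from [XX./XO./O..]: 1 ply

[XX./XO./O..] O move#1: (0,2):+1/XXO/XO./O..*, (1,2):-1/XX./XOO/O.., (2,1):-1/XX./XO./OO., (2,2):-1/XX./XO./O.O
[XXO/XO./O..] end (terminal -1, X#2); searched XX./XO./O.. to 8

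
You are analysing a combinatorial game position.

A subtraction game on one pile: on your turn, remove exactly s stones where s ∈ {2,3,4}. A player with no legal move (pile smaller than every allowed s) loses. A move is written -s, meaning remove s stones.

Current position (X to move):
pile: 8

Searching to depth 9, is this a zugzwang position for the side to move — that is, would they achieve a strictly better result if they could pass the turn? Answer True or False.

zugzwang(8, X) = False

[8] X move#1: -2:+1/6*, -3:-1/5, -4:-1/4
[6] O move#2: -2:-1/4*, -3:-1/3, -4:-1/2
[4] X move#3: -2:-1/2, -3:+1/1*, -4:+1/0
[1] end (terminal -1, O#4); searched 8 to 9
if X skipped the turn, O would face:
~ [8] O move#1: -2:+1/6*, -3:-1/5, -4:-1/4
~ [6] X move#2: -2:-1/4*, -3:-1/3, -4:-1/2
~ [4] O move#3: -2:-1/2, -3:+1/1*, -4:+1/0
~ [1] end (terminal -1, X#4); searched 8 to 9
compare (X): move=+1 vs pass=-1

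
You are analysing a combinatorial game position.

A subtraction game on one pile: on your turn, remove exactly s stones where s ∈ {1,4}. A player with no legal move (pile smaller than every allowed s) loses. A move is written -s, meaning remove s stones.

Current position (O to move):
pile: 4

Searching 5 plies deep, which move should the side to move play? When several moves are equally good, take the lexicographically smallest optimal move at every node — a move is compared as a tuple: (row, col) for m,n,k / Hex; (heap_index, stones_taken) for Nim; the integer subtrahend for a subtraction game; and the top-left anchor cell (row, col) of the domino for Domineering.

O's best at [4]: -4

p1 O@[4]: -1[3]-1 -4[0]+1*
p2 X@[0] terminal -1; root [4] d5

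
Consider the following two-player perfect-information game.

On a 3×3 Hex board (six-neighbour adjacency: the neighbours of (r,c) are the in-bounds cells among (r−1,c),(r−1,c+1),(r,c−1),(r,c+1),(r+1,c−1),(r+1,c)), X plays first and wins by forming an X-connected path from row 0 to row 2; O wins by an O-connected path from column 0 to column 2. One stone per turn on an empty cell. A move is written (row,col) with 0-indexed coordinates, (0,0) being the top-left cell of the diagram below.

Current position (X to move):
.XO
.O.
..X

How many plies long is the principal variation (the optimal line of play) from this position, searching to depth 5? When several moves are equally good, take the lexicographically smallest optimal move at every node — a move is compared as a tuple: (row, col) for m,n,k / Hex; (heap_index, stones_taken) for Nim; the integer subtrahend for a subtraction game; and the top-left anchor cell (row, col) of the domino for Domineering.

PV length from [.XO/.O./..X]: 2 plies

p1 X@[.XO/.O./..X]: (0,0)[XXO/.O./..X]-1* (1,0)[.XO/XO./..X]-1 (1,2)[.XO/.OX/..X]-1 (2,0)[.XO/.O./X.X]-1 (2,1)[.XO/.O./.XX]-1
p2 O@[XXO/.O./..X]: (1,0)[XXO/OO./..X]+1* (1,2)[XXO/.OO/..X]+1 (2,0)[XXO/.O./O.X]+1 (2,1)[XXO/.O./.OX]+1
p3 X@[XXO/OO./..X] terminal -1; root [.XO/.O./..X] d5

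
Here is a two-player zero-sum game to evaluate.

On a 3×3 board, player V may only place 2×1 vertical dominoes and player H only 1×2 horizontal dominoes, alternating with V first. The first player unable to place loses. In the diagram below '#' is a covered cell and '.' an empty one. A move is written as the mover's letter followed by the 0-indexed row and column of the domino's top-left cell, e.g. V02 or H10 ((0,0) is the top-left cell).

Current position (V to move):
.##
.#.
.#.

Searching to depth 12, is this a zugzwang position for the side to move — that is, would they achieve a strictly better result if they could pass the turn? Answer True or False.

zugzwang(.##/.#./.#., V) = False

[.##/.#./.#.] V move#1: V00:+1/###/##./.#.*, V10:+1/.##/##./##., V12:+1/.##/.##/.##
[###/##./.#.] end (terminal -1, H#2); searched .##/.#./.#. to 12
if V skipped the turn, H would face:
~ [.##/.#./.#.] end (terminal -1, H#1); searched .##/.#./.#. to 12
compare (V): move=+1 vs pass=+1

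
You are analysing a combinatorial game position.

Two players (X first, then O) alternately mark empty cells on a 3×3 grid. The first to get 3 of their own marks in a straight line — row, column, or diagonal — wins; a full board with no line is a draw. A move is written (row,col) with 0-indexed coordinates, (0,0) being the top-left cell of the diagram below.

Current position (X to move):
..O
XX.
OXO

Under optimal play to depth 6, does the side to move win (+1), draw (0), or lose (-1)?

value(..O/XX./OXO, X) = +1

p1 X@[..O/XX./OXO]: (0,0)[X.O/XX./OXO]-1 (0,1)[.XO/XX./OXO]+1* (1,2)[..O/XXX/OXO]+1
p2 O@[.XO/XX./OXO] terminal -1; root [..O/XX./OXO] d6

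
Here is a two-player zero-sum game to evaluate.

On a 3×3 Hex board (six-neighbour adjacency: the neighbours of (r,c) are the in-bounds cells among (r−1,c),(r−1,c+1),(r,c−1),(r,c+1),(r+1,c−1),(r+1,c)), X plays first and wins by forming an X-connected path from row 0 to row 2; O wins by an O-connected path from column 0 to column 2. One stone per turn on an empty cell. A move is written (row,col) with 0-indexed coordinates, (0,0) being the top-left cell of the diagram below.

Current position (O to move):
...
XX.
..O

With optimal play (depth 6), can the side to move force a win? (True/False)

O winning at [.../XX./..O]: False

ply 1, O at .../XX./..O | (0,0)=-1→O../XX./..O*; (0,1)=-1→.O./XX./..O; (0,2)=-1→..O/XX./..O; (1,2)=-1→.../XXO/..O; (2,0)=-1→.../XX./O.O; (2,1)=-1→.../XX./.OO
ply 2, X at O../XX./..O | (0,1)=+1→OX./XX./..O*; (0,2)=+1→O.X/XX./..O; (1,2)=+1→O../XXX/..O; (2,0)=+1→O../XX./X.O; (2,1)=+1→O../XX./.XO
ply 3, O at OX./XX./..O | (0,2)=-1→OXO/XX./..O*; (1,2)=-1→OX./XXO/..O; (2,0)=-1→OX./XX./O.O; (2,1)=-1→OX./XX./.OO
ply 4, X at OXO/XX./..O | (1,2)=+1→OXO/XXX/..O*; (2,0)=+1→OXO/XX./X.O; (2,1)=+1→OXO/XX./.XO
ply 5, O at OXO/XXX/..O | (2,0)=-1→OXO/XXX/O.O*; (2,1)=-1→OXO/XXX/.OO
ply 6, X at OXO/XXX/O.O | (2,1)=+1→OXO/XXX/OXO*
ply 7: OXO/XXX/OXO is terminal -1 (O); from .../XX./..O depth 6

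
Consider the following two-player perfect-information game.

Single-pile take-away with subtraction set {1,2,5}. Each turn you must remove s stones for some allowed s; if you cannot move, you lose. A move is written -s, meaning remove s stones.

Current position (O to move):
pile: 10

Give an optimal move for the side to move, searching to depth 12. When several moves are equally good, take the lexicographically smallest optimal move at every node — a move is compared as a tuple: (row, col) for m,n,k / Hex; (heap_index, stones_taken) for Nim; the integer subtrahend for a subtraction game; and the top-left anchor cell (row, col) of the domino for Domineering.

O's best at [10]: -1

ply 1, O at 10 | -1=+1→9*; -2=-1→8; -5=-1→5
ply 2, X at 9 | -1=-1→8*; -2=-1→7; -5=-1→4
ply 3, O at 8 | -1=-1→7; -2=+1→6*; -5=+1→3
ply 4, X at 6 | -1=-1→5*; -2=-1→4; -5=-1→1
ply 5, O at 5 | -1=-1→4; -2=+1→3*; -5=+1→0
ply 6, X at 3 | -1=-1→2*; -2=-1→1
ply 7, O at 2 | -1=-1→1; -2=+1→0*
ply 8: 0 is terminal -1 (X); from 10 depth 12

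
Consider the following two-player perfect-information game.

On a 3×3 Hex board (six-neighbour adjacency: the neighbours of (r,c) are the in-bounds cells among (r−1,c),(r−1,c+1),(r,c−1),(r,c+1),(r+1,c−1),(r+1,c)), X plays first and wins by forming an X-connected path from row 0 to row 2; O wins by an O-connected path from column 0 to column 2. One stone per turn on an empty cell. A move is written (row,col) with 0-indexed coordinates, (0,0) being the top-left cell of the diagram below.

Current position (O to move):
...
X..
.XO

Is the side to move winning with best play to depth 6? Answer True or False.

O winning at [.../X../.XO]: False

ply 1, O at .../X../.XO | (0,0)=-1→O../X../.XO*; (0,1)=-1→.O./X../.XO; (0,2)=-1→..O/X../.XO; (1,1)=-1→.../XO./.XO; (1,2)=-1→.../X.O/.XO; (2,0)=-1→.../X../OXO
ply 2, X at O../X../.XO | (0,1)=+1→OX./X../.XO*; (0,2)=+1→O.X/X../.XO; (1,1)=+1→O../XX./.XO; (1,2)=+1→O../X.X/.XO; (2,0)=+1→O../X../XXO
ply 3, O at OX./X../.XO | (0,2)=-1→OXO/X../.XO*; (1,1)=-1→OX./XO./.XO; (1,2)=-1→OX./X.O/.XO; (2,0)=-1→OX./X../OXO
ply 4, X at OXO/X../.XO | (1,1)=+1→OXO/XX./.XO*; (1,2)=+1→OXO/X.X/.XO; (2,0)=+1→OXO/X../XXO
ply 5: OXO/XX./.XO is terminal -1 (O); from .../X../.XO depth 6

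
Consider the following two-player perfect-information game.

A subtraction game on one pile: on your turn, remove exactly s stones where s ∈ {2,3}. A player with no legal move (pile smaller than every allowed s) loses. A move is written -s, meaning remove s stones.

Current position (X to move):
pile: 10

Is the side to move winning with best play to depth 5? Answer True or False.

[10] X move#1: -2:-1/8*, -3:-1/7
[8] O move#2: -2:+1/6*, -3:+1/5
[6] X move#3: -2:-1/4*, -3:-1/3
[4] O move#4: -2:-1/2, -3:+1/1*
[1] end (terminal -1, X#5); searched 10 to 5

X winning at [10]: False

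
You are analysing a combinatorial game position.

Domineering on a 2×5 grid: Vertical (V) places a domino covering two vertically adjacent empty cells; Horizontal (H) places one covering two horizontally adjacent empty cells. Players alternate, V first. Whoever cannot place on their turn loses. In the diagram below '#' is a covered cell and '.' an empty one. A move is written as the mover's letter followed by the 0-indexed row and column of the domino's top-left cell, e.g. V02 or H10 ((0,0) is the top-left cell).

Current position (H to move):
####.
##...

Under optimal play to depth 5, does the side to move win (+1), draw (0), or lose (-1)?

value(####./##..., H) = +1

p1 H@[####./##...]: H12[####./####.]-1 H13[####./##.##]+1*
p2 V@[####./##.##] terminal -1; root [####./##...] d5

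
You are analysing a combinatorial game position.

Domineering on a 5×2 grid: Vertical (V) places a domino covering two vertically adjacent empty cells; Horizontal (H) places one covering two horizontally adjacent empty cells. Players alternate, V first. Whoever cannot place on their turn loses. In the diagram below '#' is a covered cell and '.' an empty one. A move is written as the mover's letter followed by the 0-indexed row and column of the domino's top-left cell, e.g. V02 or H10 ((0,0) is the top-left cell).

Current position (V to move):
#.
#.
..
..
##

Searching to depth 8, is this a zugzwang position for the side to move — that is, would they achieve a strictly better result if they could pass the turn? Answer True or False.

zugzwang(#./#./../../##, V) = False

[#./#./../../##] V move#1: V01:-1/##/##/../../##, V11:-1/#./##/.#/../##, V20:+1/#./#./#./#./##*, V21:+1/#./#./.#/.#/##
[#./#./#./#./##] end (terminal -1, H#2); searched #./#./../../## to 8
if V skipped the turn, H would face:
~ [#./#./../../##] H move#1: H20:+1/#./#./##/../##*, H30:-1/#./#./../##/##
~ [#./#./##/../##] V move#2: V01:-1/##/##/##/../##*
~ [##/##/##/../##] H move#3: H30:+1/##/##/##/##/##*
~ [##/##/##/##/##] end (terminal -1, V#4); searched #./#./../../## to 8
compare (V): move=+1 vs pass=-1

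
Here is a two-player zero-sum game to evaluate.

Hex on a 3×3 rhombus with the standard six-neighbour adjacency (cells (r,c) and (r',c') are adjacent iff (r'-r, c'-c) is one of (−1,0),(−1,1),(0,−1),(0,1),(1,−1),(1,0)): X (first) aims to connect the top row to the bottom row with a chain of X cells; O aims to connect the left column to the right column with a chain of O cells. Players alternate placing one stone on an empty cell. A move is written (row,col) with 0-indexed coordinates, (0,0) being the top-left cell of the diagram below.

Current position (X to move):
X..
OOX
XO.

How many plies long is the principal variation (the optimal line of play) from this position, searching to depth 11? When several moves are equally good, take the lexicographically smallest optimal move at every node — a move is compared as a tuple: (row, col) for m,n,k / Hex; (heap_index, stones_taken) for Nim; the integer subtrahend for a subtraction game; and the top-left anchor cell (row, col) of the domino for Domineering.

p1 X@[X../OOX/XO.]: (0,1)[XX./OOX/XO.]-1* (0,2)[X.X/OOX/XO.]-1 (2,2)[X../OOX/XOX]-1
p2 O@[XX./OOX/XO.]: (0,2)[XXO/OOX/XO.]+1* (2,2)[XX./OOX/XOO]+1
p3 X@[XXO/OOX/XO.] terminal -1; root [X../OOX/XO.] d11

PV length from [X../OOX/XO.]: 2 plies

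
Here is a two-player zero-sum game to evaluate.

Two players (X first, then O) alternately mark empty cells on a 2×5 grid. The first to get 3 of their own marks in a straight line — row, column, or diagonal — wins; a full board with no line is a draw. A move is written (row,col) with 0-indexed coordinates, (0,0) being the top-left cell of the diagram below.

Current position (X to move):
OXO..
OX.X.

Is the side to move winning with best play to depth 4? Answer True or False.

ply 1, X at OXO../OX.X. | (0,3)=+0→OXOX./OX.X.; (0,4)=+0→OXO.X/OX.X.; (1,2)=+1→OXO../OXXX.*; (1,4)=+0→OXO../OX.XX
ply 2: OXO../OXXX. is terminal -1 (O); from OXO../OX.X. depth 4

X winning at [OXO../OX.X.]: True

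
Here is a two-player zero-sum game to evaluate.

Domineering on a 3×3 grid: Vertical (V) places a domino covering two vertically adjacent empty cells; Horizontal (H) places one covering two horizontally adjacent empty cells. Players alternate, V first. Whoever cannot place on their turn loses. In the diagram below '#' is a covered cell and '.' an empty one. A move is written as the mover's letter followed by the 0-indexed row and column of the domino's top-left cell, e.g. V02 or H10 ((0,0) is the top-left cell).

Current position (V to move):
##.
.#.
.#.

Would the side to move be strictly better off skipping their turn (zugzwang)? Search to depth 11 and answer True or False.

[##./.#./.#.] V move#1: V02:+1/###/.##/.#.*, V10:+1/##./##./##., V12:+1/##./.##/.##
[###/.##/.#.] end (terminal -1, H#2); searched ##./.#./.#. to 11
pass branch (H moves first from the same position):
  | [##./.#./.#.] end (terminal -1, H#1); searched ##./.#./.#. to 11
V moving scores +1; V passing scores +1

zugzwang(##./.#./.#., V) = False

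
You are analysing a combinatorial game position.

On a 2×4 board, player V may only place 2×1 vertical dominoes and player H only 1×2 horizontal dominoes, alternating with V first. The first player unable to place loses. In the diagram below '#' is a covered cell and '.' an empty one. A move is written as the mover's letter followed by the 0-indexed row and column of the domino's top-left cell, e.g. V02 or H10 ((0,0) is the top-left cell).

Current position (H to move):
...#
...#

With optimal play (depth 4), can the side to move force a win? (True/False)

H winning at [...#/...#]: True

ply 1, H at ...#/...# | H00=+1→##.#/...#*; H01=+1→.###/...#; H10=+1→...#/##.#; H11=+1→...#/.###
ply 2, V at ##.#/...# | V02=-1→####/..##*
ply 3, H at ####/..## | H10=+1→####/####*
ply 4: ####/#### is terminal -1 (V); from ...#/...# depth 4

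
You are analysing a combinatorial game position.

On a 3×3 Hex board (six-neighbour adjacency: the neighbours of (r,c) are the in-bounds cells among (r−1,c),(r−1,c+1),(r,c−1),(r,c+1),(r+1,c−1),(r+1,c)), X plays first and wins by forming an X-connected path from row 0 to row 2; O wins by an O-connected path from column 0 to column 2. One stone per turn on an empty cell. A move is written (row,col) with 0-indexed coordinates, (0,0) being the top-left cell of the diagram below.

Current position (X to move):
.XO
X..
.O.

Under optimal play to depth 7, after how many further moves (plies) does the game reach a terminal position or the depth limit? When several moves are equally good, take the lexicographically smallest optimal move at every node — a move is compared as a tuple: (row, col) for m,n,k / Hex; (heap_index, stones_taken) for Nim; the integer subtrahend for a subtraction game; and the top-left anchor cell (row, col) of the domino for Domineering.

PV length from [.XO/X../.O.]: 1 ply

ply 1, X at .XO/X../.O. | (0,0)=-1→XXO/X../.O.; (1,1)=-1→.XO/XX./.O.; (1,2)=-1→.XO/X.X/.O.; (2,0)=+1→.XO/X../XO.*; (2,2)=-1→.XO/X../.OX
ply 2: .XO/X../XO. is terminal -1 (O); from .XO/X../.O. depth 7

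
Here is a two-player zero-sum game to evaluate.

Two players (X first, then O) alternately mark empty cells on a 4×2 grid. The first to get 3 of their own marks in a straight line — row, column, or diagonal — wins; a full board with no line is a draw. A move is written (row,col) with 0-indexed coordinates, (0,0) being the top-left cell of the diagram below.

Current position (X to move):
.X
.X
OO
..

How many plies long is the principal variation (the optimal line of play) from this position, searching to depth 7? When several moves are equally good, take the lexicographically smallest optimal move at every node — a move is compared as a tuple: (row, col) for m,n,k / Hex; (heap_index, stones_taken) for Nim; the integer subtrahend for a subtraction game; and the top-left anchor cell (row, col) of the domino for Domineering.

PV length from [.X/.X/OO/..]: 4 plies

p1 X@[.X/.X/OO/..]: (0,0)[XX/.X/OO/..]+0* (1,0)[.X/XX/OO/..]+0 (3,0)[.X/.X/OO/X.]+0 (3,1)[.X/.X/OO/.X]-1
p2 O@[XX/.X/OO/..]: (1,0)[XX/OX/OO/..]+0* (3,0)[XX/.X/OO/O.]+0 (3,1)[XX/.X/OO/.O]+0
p3 X@[XX/OX/OO/..]: (3,0)[XX/OX/OO/X.]+0* (3,1)[XX/OX/OO/.X]-1
p4 O@[XX/OX/OO/X.]: (3,1)[XX/OX/OO/XO]+0*
p5 X@[XX/OX/OO/XO] terminal +0; root [.X/.X/OO/..] d7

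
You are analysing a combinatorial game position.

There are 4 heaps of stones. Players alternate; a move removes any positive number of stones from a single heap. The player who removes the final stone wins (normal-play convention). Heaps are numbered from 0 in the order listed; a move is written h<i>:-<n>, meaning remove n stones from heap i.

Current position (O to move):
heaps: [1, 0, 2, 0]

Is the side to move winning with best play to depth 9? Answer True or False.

ply 1, O at (1,0,2,0) | h0:-1=-1→(0,0,2,0); h2:-1=+1→(1,0,1,0)*; h2:-2=-1→(1,0,0,0)
ply 2, X at (1,0,1,0) | h0:-1=-1→(0,0,1,0)*; h2:-1=-1→(1,0,0,0)
ply 3, O at (0,0,1,0) | h2:-1=+1→(0,0,0,0)*
ply 4: (0,0,0,0) is terminal -1 (X); from (1,0,2,0) depth 9

O winning at [(1,0,2,0)]: True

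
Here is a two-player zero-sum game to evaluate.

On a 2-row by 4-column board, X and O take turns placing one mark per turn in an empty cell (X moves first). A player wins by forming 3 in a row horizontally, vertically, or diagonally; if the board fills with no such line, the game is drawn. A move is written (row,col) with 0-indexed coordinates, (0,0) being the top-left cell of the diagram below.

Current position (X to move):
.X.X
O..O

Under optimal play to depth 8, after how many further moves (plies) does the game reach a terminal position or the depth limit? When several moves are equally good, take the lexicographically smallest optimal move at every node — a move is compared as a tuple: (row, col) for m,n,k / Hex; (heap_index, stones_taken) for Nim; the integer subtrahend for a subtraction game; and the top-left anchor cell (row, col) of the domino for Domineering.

PV length from [.X.X/O..O]: 1 ply

p1 X@[.X.X/O..O]: (0,0)[XX.X/O..O]+0 (0,2)[.XXX/O..O]+1* (1,1)[.X.X/OX.O]+0 (1,2)[.X.X/O.XO]+0
p2 O@[.XXX/O..O] terminal -1; root [.X.X/O..O] d8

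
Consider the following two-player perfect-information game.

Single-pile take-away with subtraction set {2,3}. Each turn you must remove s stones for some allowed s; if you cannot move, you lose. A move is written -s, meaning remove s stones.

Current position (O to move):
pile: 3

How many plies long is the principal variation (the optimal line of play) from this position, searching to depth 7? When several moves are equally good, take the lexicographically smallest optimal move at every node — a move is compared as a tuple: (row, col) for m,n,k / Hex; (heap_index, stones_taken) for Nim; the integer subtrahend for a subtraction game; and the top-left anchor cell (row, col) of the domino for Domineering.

ply 1, O at 3 | -2=+1→1*; -3=+1→0
ply 2: 1 is terminal -1 (X); from 3 depth 7

PV length from [3]: 1 ply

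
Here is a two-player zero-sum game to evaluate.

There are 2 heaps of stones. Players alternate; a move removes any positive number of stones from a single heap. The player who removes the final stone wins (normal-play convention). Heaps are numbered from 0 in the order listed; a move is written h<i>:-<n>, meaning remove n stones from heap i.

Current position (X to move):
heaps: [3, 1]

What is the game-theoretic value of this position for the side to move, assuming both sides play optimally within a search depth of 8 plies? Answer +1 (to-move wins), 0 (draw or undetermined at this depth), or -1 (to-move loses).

ply 1, X at (3,1) | h0:-1=-1→(2,1); h0:-2=+1→(1,1)*; h0:-3=-1→(0,1); h1:-1=-1→(3,0)
ply 2, O at (1,1) | h0:-1=-1→(0,1)*; h1:-1=-1→(1,0)
ply 3, X at (0,1) | h1:-1=+1→(0,0)*
ply 4: (0,0) is terminal -1 (O); from (3,1) depth 8

value((3,1), X) = +1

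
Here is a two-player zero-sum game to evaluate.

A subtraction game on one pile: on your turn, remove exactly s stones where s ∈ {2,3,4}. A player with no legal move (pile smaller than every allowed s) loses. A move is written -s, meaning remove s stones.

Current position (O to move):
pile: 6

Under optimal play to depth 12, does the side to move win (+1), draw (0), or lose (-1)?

value(6, O) = -1

[6] O move#1: -2:-1/4*, -3:-1/3, -4:-1/2
[4] X move#2: -2:-1/2, -3:+1/1*, -4:+1/0
[1] end (terminal -1, O#3); searched 6 to 12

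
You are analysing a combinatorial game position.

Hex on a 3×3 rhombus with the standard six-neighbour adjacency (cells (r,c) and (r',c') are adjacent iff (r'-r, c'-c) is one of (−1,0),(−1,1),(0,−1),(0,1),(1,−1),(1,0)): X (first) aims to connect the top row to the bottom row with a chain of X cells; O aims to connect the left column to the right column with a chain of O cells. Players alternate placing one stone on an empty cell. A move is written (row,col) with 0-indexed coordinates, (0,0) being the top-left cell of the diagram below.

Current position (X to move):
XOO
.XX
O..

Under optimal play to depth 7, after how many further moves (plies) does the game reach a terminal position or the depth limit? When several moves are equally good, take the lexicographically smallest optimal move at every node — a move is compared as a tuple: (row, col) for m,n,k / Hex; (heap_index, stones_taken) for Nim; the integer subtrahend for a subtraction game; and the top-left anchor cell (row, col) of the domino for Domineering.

PV length from [XOO/.XX/O..]: 3 plies

[XOO/.XX/O..] X move#1: (1,0):+1/XOO/XXX/O..*, (2,1):-1/XOO/.XX/OX., (2,2):-1/XOO/.XX/O.X
[XOO/XXX/O..] O move#2: (2,1):-1/XOO/XXX/OO.*, (2,2):-1/XOO/XXX/O.O
[XOO/XXX/OO.] X move#3: (2,2):+1/XOO/XXX/OOX*
[XOO/XXX/OOX] end (terminal -1, O#4); searched XOO/.XX/O.. to 7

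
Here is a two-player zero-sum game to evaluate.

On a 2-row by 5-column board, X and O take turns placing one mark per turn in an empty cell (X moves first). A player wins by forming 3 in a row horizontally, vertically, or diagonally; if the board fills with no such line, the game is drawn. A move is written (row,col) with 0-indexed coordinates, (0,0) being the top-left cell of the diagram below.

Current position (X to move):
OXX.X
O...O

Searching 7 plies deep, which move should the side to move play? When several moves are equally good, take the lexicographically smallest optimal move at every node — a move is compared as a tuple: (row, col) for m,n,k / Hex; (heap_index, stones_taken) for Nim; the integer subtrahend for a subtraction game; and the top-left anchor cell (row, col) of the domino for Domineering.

X's best at [OXX.X/O...O]: (0,3)

p1 X@[OXX.X/O...O]: (0,3)[OXXXX/O...O]+1* (1,1)[OXX.X/OX..O]+0 (1,2)[OXX.X/O.X.O]+0 (1,3)[OXX.X/O..XO]+0
p2 O@[OXXXX/O...O] terminal -1; root [OXX.X/O...O] d7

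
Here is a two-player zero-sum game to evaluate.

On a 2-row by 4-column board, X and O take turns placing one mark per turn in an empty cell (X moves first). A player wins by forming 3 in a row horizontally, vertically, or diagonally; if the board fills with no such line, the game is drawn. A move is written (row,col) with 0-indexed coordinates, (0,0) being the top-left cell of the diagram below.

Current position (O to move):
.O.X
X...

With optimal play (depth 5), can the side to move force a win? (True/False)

O winning at [.O.X/X...]: False

ply 1, O at .O.X/X... | (0,0)=+0→OO.X/X...*; (0,2)=+0→.OOX/X...; (1,1)=+0→.O.X/XO..; (1,2)=+0→.O.X/X.O.; (1,3)=+0→.O.X/X..O
ply 2, X at OO.X/X... | (0,2)=+0→OOXX/X...*; (1,1)=-1→OO.X/XX..; (1,2)=-1→OO.X/X.X.; (1,3)=-1→OO.X/X..X
ply 3, O at OOXX/X... | (1,1)=+0→OOXX/XO..*; (1,2)=+0→OOXX/X.O.; (1,3)=+0→OOXX/X..O
ply 4, X at OOXX/XO.. | (1,2)=+0→OOXX/XOX.*; (1,3)=+0→OOXX/XO.X
ply 5, O at OOXX/XOX. | (1,3)=+0→OOXX/XOXO*
ply 6: OOXX/XOXO is terminal +0 (X); from .O.X/X... depth 5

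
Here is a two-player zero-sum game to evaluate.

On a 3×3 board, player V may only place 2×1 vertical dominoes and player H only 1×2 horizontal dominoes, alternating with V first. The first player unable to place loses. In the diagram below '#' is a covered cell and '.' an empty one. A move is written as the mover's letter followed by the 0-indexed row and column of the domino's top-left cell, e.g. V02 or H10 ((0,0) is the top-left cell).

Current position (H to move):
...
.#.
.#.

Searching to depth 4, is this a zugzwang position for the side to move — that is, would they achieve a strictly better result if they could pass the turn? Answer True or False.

p1 H@[.../.#./.#.]: H00[##./.#./.#.]-1* H01[.##/.#./.#.]-1
p2 V@[##./.#./.#.]: V02[###/.##/.#.]+1* V10[##./##./##.]+1 V12[##./.##/.##]+1
p3 H@[###/.##/.#.] terminal -1; root [.../.#./.#.] d4
pass branch (V moves first from the same position):
  | p1 V@[.../.#./.#.]: V00[#../##./.#.]+1* V02[..#/.##/.#.]+1 V10[.../##./##.]+1 V12[.../.##/.##]+1
  | p2 H@[#../##./.#.]: H01[###/##./.#.]-1*
  | p3 V@[###/##./.#.]: V12[###/###/.##]+1*
  | p4 H@[###/###/.##] terminal -1; root [.../.#./.#.] d4
H moving scores -1; H passing scores -1

zugzwang(.../.#./.#., H) = False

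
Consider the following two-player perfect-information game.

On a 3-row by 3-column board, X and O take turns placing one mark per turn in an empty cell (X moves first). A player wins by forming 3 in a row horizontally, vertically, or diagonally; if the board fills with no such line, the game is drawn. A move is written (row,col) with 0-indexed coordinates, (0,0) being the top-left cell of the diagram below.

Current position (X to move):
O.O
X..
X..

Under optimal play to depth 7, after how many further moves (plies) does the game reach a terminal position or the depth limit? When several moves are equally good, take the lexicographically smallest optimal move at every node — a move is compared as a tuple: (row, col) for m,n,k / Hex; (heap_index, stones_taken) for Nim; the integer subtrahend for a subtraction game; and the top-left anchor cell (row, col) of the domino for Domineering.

PV length from [O.O/X../X..]: 4 plies

ply 1, X at O.O/X../X.. | (0,1)=-1→OXO/X../X..*; (1,1)=-1→O.O/XX./X..; (1,2)=-1→O.O/X.X/X..; (2,1)=-1→O.O/X../XX.; (2,2)=-1→O.O/X../X.X
ply 2, O at OXO/X../X.. | (1,1)=+0→OXO/XO./X..; (1,2)=+0→OXO/X.O/X..; (2,1)=+0→OXO/X../XO.; (2,2)=+1→OXO/X../X.O*
ply 3, X at OXO/X../X.O | (1,1)=-1→OXO/XX./X.O*; (1,2)=-1→OXO/X.X/X.O; (2,1)=-1→OXO/X../XXO
ply 4, O at OXO/XX./X.O | (1,2)=+1→OXO/XXO/X.O*; (2,1)=-1→OXO/XX./XOO
ply 5: OXO/XXO/X.O is terminal -1 (X); from O.O/X../X.. depth 7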